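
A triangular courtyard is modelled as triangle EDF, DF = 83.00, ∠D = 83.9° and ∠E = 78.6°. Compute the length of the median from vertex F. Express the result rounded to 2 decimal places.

82.62

The third angle is ∠F = 180° − ∠E − ∠D = 17.50°.
Law of sines: FE = DF·sin D/sin E ≈ 84.191.
Law of sines: ED = DF·sin F/sin E ≈ 25.461.
Median from F: ½√(2·DF² + 2·FE² − ED²) ≈ 82.623.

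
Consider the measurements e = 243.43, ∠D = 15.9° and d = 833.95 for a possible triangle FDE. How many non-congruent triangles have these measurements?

1

e·sin D = 243.43·sin(15.9°) ≈ 66.69.
Since d ≥ e, exactly one triangle exists.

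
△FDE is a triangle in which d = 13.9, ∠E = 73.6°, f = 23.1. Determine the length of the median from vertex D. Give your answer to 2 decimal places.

22.16

By the law of cosines, e² = f² + d² − 2·f·d·cos E = 545.51, so e ≈ 23.356.
Median from D: ½√(2·e² + 2·f² − d²) ≈ 22.164.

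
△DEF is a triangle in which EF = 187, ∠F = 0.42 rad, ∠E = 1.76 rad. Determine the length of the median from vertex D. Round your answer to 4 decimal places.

m_D ≈ 143.7258

The third angle is ∠D = π − ∠E − ∠F = 0.962 rad.
Law of sines: FD = EF·sin E/sin D ≈ 223.95.
Law of sines: DE = EF·sin F/sin D ≈ 92.977.
Median from D: ½√(2·FD² + 2·DE² − EF²) ≈ 143.73.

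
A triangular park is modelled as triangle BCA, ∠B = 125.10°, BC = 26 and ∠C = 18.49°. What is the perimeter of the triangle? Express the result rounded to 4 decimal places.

75.7297

The third angle is ∠A = 180° − ∠B − ∠C = 36.41°.
Law of sines: CA = BC·sin B/sin A ≈ 35.838.
Law of sines: AB = BC·sin C/sin A ≈ 13.892.
Semiperimeter s = (35.838+13.892+26)/2 = 37.865.
Perimeter = 35.838 + 13.892 + 26 = 75.73.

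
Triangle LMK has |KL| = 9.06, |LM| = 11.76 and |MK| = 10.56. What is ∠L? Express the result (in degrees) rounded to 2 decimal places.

By the law of cosines, cos L = (|KL|² + |LM|² − |MK|²) / (2·|KL|·|LM|) ≈ 0.51090, so ∠L ≈ 59.28°.

59.28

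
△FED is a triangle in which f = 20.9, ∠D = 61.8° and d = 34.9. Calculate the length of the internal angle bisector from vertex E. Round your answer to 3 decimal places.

Law of sines: sin F = f·sin D/d ≈ 0.52777.
Since d ≥ f, only the acute value applies: ∠F ≈ 31.86°.
Then ∠E = 180° − ∠D − ∠F ≈ 86.34°.
Law of sines gives e = d·sin E/sin D ≈ 39.52.
The bisector from E has length 2·d·f·cos(∠E/2)/(d+f) ≈ 19.067.

19.067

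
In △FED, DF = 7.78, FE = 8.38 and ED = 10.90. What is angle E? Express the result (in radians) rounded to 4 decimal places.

By the law of cosines, cos E = (FE² + ED² − DF²) / (2·FE·ED) ≈ 0.70343, so ∠E ≈ 0.791 rad.

∠E ≈ 0.7906 rad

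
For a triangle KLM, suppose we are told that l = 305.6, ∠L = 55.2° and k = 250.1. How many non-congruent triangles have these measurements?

1

k·sin L = 250.1·sin(55.2°) ≈ 205.4.
Since l ≥ k, exactly one triangle exists.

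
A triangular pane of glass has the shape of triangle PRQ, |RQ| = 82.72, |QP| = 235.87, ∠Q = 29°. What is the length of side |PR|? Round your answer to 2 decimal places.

168.37

By the law of cosines, |PR|² = |RQ|² + |QP|² − 2·|RQ|·|QP|·cos Q = 28348, so |PR| ≈ 168.37.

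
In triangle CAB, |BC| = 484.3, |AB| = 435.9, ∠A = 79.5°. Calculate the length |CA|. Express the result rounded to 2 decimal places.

Law of sines: sin C = |AB|·sin A/|BC| ≈ 0.88499.
Since |BC| ≥ |AB|, only the acute value applies: ∠C ≈ 62.25°.
Then ∠B = 180° − ∠A − ∠C ≈ 38.25°.
Law of sines gives |CA| = |BC|·sin B/sin A ≈ 304.93.

304.93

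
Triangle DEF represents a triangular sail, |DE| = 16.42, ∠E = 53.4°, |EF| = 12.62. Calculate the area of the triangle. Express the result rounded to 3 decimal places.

83.180

Area = ½·|DE|·|EF|·sin E ≈ 83.18.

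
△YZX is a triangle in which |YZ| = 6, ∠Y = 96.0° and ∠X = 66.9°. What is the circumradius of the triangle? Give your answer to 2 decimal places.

3.26

The third angle is ∠Z = 180° − ∠X − ∠Y = 17.10°.
Law of sines: |ZX| = |YZ|·sin Y/sin X ≈ 6.4873.
Law of sines: |XY| = |YZ|·sin Z/sin X ≈ 1.918.
Circumradius = |YZ|/(2 sin X) ≈ 3.2615.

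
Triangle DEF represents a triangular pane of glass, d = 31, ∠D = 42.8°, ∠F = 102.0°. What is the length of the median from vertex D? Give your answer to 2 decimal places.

The third angle is ∠E = 180° − ∠F − ∠D = 35.20°.
Law of sines: e = d·sin E/sin D ≈ 26.3.
Law of sines: f = d·sin F/sin D ≈ 44.629.
Median from D: ½√(2·e² + 2·f² − d²) ≈ 33.188.

m_D ≈ 33.19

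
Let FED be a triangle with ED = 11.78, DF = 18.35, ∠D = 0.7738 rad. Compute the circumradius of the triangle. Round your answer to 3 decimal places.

9.225

By the law of cosines, FE² = ED² + DF² − 2·ED·DF·cos D = 166.27, so FE ≈ 12.894.
Area = ½·ED·DF·sin D ≈ 75.534.
Circumradius = FE/(2 sin D) ≈ 9.2253.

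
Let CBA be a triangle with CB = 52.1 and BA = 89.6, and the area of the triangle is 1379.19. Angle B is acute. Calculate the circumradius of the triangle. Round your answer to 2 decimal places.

From area = ½·CB·BA·sin B, we get sin B = 2·area/(CB·BA) ≈ 0.59089.
Taking the acute solution, ∠B ≈ 36.22°.
Law of cosines then gives AC ≈ 56.661.
Circumradius = AC/(2 sin B) ≈ 47.945.

47.95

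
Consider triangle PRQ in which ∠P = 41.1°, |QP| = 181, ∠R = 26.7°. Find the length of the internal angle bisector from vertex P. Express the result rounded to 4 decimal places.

t_P ≈ 228.2139

The third angle is ∠Q = 180° − ∠P − ∠R = 112.20°.
Law of sines: |RQ| = |QP|·sin P/sin R ≈ 264.81.
Law of sines: |PR| = |QP|·sin Q/sin R ≈ 372.97.
The bisector from P has length 2·|QP|·|PR|·cos(∠P/2)/(|QP|+|PR|) ≈ 228.21.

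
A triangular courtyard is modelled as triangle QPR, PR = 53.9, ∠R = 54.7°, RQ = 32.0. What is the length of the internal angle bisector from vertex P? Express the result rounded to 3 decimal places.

By the law of cosines, QP² = PR² + RQ² − 2·PR·RQ·cos R = 1935.8, so QP ≈ 43.998.
Law of cosines again: cos P = (QP² + PR² − RQ²)/(2·QP·PR) ≈ 0.80477, so ∠P ≈ 36.41°.
The bisector from P has length 2·QP·PR·cos(∠P/2)/(QP+PR) ≈ 46.023.

t_P ≈ 46.023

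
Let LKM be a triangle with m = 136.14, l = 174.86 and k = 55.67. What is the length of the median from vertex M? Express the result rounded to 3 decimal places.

Median from M: ½√(2·l² + 2·k² − m²) ≈ 110.47.

110.472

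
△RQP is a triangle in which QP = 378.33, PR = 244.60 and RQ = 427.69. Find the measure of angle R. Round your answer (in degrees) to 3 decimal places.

∠R ≈ 61.568°

By the law of cosines, cos R = (PR² + RQ² − QP²) / (2·PR·RQ) ≈ 0.47611, so ∠R ≈ 61.57°.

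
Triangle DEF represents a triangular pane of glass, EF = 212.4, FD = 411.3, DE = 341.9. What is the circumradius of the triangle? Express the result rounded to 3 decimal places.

R ≈ 205.900

By the law of cosines, cos D = (FD² + DE² − EF²) / (2·FD·DE) ≈ 0.85672, so ∠D ≈ 31.05°.
Circumradius = EF/(2 sin D) ≈ 205.9.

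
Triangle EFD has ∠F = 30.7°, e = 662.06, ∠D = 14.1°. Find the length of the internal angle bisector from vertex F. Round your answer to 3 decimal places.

328.045

The third angle is ∠E = 180° − ∠F − ∠D = 135.20°.
Law of sines: f = e·sin F/sin E ≈ 479.7.
Law of sines: d = e·sin D/sin E ≈ 228.9.
The bisector from F has length 2·d·e·cos(∠F/2)/(d+e) ≈ 328.04.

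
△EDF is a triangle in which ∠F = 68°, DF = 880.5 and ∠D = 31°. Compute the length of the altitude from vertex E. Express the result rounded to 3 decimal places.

h_E ≈ 425.711

The third angle is ∠E = 180° − ∠D − ∠F = 81.00°.
Law of sines: FE = DF·sin D/sin E ≈ 459.14.
Law of sines: ED = DF·sin F/sin E ≈ 826.56.
Area = ½·DF·FE·sin F ≈ 1.8742e+05.
The altitude from E has length 2·area/DF ≈ 425.71.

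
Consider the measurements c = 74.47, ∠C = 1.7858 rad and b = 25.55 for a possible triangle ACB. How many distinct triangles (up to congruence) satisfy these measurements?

b·sin C = 25.55·sin(1.7858 rad) ≈ 24.96.
Since ∠C is not acute, a triangle exists only if c > b; here c > b, so there is exactly one triangle.

1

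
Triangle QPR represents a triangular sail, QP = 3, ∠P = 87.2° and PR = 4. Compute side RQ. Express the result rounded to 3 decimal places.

By the law of cosines, RQ² = QP² + PR² − 2·QP·PR·cos P = 23.828, so RQ ≈ 4.8814.

4.881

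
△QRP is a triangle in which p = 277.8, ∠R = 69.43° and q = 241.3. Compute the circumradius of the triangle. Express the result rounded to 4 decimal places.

By the law of cosines, r² = p² + q² − 2·p·q·cos R = 88294, so r ≈ 297.14.
Area = ½·p·q·sin R ≈ 31380.
Circumradius = r/(2 sin R) ≈ 158.69.

158.6891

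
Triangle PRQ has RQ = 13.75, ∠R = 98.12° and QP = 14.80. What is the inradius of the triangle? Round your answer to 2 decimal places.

r ≈ 1.62

Law of sines: sin P = RQ·sin R/QP ≈ 0.91974.
Since QP ≥ RQ, only the acute value applies: ∠P ≈ 66.89°.
Then ∠Q = 180° − ∠R − ∠P ≈ 14.99°.
Law of sines gives PR = QP·sin Q/sin R ≈ 3.8673.
Area = ½·QP·RQ·sin Q ≈ 26.321.
Semiperimeter s = (13.75+14.8+3.8673)/2 = 16.209.
Inradius = area/s = 26.321/16.209 ≈ 1.6239.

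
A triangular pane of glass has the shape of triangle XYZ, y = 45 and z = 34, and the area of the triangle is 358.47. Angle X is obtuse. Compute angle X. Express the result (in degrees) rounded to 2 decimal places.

152.06

From area = ½·y·z·sin X, we get sin X = 2·area/(y·z) ≈ 0.46859.
Taking the obtuse solution, ∠X ≈ 152.06°.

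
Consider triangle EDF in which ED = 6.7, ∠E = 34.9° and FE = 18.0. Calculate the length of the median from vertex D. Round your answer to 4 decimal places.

m_D ≈ 5.1942

By the law of cosines, DF² = FE² + ED² − 2·FE·ED·cos E = 171.07, so DF ≈ 13.079.
Median from D: ½√(2·ED² + 2·DF² − FE²) ≈ 5.1942.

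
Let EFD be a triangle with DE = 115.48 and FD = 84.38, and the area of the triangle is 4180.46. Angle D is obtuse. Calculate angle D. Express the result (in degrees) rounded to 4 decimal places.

∠D ≈ 120.9027°

From area = ½·FD·DE·sin D, we get sin D = 2·area/(FD·DE) ≈ 0.85804.
Taking the obtuse solution, ∠D ≈ 120.90°.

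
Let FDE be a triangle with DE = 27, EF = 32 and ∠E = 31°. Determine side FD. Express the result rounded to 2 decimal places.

By the law of cosines, FD² = DE² + EF² − 2·DE·EF·cos E = 271.81, so FD ≈ 16.487.

16.49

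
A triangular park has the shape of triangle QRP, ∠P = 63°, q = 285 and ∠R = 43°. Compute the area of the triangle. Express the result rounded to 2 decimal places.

area ≈ 25673.34

The third angle is ∠Q = 180° − ∠R − ∠P = 74.00°.
Law of sines: r = q·sin R/sin Q ≈ 202.2.
Law of sines: p = q·sin P/sin Q ≈ 264.17.
Area = ½·q·r·sin P ≈ 25673.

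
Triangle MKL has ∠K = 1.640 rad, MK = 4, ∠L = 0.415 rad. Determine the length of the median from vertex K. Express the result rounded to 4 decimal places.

4.6968

The third angle is ∠M = π − ∠K − ∠L = 1.087 rad.
Law of sines: KL = MK·sin M/sin L ≈ 8.7804.
Law of sines: LM = MK·sin K/sin L ≈ 9.8971.
Median from K: ½√(2·MK² + 2·KL² − LM²) ≈ 4.6968.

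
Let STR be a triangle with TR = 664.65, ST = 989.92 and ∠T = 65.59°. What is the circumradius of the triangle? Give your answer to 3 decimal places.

514.466

By the law of cosines, RS² = ST² + TR² − 2·ST·TR·cos T = 8.7789e+05, so RS ≈ 936.96.
Area = ½·ST·TR·sin T ≈ 2.9957e+05.
Circumradius = RS/(2 sin T) ≈ 514.47.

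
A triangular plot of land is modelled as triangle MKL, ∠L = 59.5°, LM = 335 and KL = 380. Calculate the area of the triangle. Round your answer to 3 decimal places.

area ≈ 54842.696

Area = ½·KL·LM·sin L ≈ 54843.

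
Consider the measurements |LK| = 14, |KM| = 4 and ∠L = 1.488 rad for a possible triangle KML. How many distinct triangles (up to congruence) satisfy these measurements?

0

|LK|·sin L = 14·sin(1.488 rad) ≈ 13.95.
Since |KM| = 4 < 13.95 = |LK| sin L, no triangle exists.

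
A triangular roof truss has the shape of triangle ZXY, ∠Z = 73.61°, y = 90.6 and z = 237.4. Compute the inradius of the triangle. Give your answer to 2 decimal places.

Law of sines: sin Y = y·sin Z/z ≈ 0.36613.
Since z ≥ y, only the acute value applies: ∠Y ≈ 21.48°.
Then ∠X = 180° − ∠Z − ∠Y ≈ 84.91°.
Law of sines gives x = z·sin X/sin Z ≈ 246.48.
Area = ½·z·y·sin X ≈ 10712.
Semiperimeter s = (237.4+246.48+90.6)/2 = 287.24.
Inradius = area/s = 10712/287.24 ≈ 37.292.

r ≈ 37.29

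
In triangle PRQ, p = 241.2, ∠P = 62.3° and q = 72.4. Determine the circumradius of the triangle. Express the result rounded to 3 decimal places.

Law of sines: sin Q = q·sin P/p ≈ 0.26576.
Since p ≥ q, only the acute value applies: ∠Q ≈ 15.41°.
Then ∠R = 180° − ∠P − ∠Q ≈ 102.29°.
Law of sines gives r = p·sin R/sin P ≈ 266.18.
Circumradius = p/(2 sin P) ≈ 136.21.

136.211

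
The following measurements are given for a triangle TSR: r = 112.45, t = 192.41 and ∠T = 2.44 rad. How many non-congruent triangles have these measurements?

r·sin T = 112.45·sin(2.44 rad) ≈ 72.58.
Since ∠T is not acute, a triangle exists only if t > r; here t > r, so there is exactly one triangle.

1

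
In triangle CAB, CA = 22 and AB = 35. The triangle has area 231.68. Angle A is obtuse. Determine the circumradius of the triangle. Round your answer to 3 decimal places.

R ≈ 45.044

From area = ½·CA·AB·sin A, we get sin A = 2·area/(CA·AB) ≈ 0.60177.
Taking the obtuse solution, ∠A ≈ 143.00°.
Law of cosines then gives BC ≈ 54.212.
Circumradius = BC/(2 sin A) ≈ 45.044.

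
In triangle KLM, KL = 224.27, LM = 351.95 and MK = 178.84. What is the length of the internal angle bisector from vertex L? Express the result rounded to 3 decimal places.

t_L ≈ 267.074

By the law of cosines, cos L = (KL² + LM² − MK²) / (2·KL·LM) ≈ 0.90066, so ∠L ≈ 25.75°.
The bisector from L has length 2·KL·LM·cos(∠L/2)/(KL+LM) ≈ 267.07.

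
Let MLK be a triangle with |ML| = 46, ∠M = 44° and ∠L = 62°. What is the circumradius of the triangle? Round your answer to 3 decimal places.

The third angle is ∠K = 180° − ∠M − ∠L = 74.00°.
Law of sines: |LK| = |ML|·sin M/sin K ≈ 33.242.
Law of sines: |KM| = |ML|·sin L/sin K ≈ 42.252.
Circumradius = |ML|/(2 sin K) ≈ 23.927.

23.927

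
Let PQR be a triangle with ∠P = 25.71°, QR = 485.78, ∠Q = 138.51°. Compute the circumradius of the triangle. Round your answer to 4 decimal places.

559.8913

The third angle is ∠R = 180° − ∠P − ∠Q = 15.78°.
Law of sines: RP = QR·sin Q/sin P ≈ 741.84.
Law of sines: PQ = QR·sin R/sin P ≈ 304.52.
Circumradius = QR/(2 sin P) ≈ 559.89.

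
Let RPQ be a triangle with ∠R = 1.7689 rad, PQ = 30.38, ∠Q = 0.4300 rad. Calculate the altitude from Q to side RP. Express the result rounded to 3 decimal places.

The third angle is ∠P = π − ∠Q − ∠R = 0.9427 rad.
Law of sines: QR = PQ·sin P/sin R ≈ 25.072.
Law of sines: RP = PQ·sin Q/sin R ≈ 12.917.
Area = ½·PQ·QR·sin Q ≈ 158.76.
The altitude from Q has length 2·area/RP ≈ 24.582.

24.582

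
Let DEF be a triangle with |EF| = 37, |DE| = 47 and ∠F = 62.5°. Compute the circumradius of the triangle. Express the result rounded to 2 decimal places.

Law of sines: sin D = |EF|·sin F/|DE| ≈ 0.69829.
Since |DE| ≥ |EF|, only the acute value applies: ∠D ≈ 44.29°.
Then ∠E = 180° − ∠F − ∠D ≈ 73.21°.
Law of sines gives |FD| = |DE|·sin E/sin F ≈ 50.728.
Circumradius = |DE|/(2 sin F) ≈ 26.493.

R ≈ 26.49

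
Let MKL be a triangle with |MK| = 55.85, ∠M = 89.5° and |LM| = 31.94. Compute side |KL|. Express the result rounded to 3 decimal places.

By the law of cosines, |KL|² = |LM|² + |MK|² − 2·|LM|·|MK|·cos M = 4108.3, so |KL| ≈ 64.096.

64.096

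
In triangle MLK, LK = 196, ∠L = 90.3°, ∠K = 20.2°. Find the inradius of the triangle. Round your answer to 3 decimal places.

r ≈ 29.658

The third angle is ∠M = 180° − ∠L − ∠K = 69.50°.
Law of sines: KM = LK·sin L/sin M ≈ 209.25.
Law of sines: ML = LK·sin K/sin M ≈ 72.254.
Area = ½·LK·KM·sin K ≈ 7080.8.
Semiperimeter s = (196+209.25+72.254)/2 = 238.75.
Inradius = area/s = 7080.8/238.75 ≈ 29.658.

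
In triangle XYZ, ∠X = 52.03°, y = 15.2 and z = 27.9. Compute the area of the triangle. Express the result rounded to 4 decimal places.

area ≈ 167.1581

Area = ½·y·z·sin X ≈ 167.16.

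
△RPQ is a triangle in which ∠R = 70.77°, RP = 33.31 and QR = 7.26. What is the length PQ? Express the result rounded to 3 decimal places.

31.670

By the law of cosines, PQ² = QR² + RP² − 2·QR·RP·cos R = 1003, so PQ ≈ 31.67.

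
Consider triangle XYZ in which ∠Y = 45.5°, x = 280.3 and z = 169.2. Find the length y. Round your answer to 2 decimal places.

By the law of cosines, y² = z² + x² − 2·z·x·cos Y = 40713, so y ≈ 201.77.

201.77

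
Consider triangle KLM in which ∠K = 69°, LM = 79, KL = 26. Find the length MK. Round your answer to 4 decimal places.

Law of sines: sin M = KL·sin K/LM ≈ 0.30725.
Since LM ≥ KL, only the acute value applies: ∠M ≈ 17.89°.
Then ∠L = 180° − ∠K − ∠M ≈ 93.11°.
Law of sines gives MK = LM·sin L/sin K ≈ 84.496.

84.4961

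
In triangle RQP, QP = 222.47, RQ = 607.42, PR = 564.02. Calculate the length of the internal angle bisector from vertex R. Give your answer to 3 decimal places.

574.666

By the law of cosines, cos R = (PR² + RQ² − QP²) / (2·PR·RQ) ≈ 0.93052, so ∠R ≈ 21.48°.
The bisector from R has length 2·PR·RQ·cos(∠R/2)/(PR+RQ) ≈ 574.67.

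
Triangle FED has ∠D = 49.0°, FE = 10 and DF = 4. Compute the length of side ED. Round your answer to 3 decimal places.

12.158

Law of sines: sin E = DF·sin D/FE ≈ 0.30188.
Since FE ≥ DF, only the acute value applies: ∠E ≈ 17.57°.
Then ∠F = 180° − ∠D − ∠E ≈ 113.43°.
Law of sines gives ED = FE·sin F/sin D ≈ 12.158.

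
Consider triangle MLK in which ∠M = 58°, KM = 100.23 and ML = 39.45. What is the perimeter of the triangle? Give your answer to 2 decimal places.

By the law of cosines, LK² = KM² + ML² − 2·KM·ML·cos M = 7411.7, so LK ≈ 86.091.
Semiperimeter s = (86.091+100.23+39.45)/2 = 112.89.
Perimeter = 86.091 + 100.23 + 39.45 = 225.77.

225.77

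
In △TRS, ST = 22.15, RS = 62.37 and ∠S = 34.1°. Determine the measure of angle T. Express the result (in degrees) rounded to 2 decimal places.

∠T ≈ 130.15°

By the law of cosines, TR² = RS² + ST² − 2·RS·ST·cos S = 2092.7, so TR ≈ 45.746.
Law of cosines again: cos T = (ST² + TR² − RS²)/(2·ST·TR) ≈ -0.64478, so ∠T ≈ 130.15°.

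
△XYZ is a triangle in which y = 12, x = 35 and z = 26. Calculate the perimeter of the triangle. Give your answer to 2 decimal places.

Perimeter = 35 + 12 + 26 = 73.

73.00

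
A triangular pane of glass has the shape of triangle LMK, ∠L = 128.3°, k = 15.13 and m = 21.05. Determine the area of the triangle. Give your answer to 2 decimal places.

area ≈ 124.97

Area = ½·m·k·sin L ≈ 124.97.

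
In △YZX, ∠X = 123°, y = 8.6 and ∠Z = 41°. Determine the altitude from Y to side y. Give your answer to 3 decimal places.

17.167

The third angle is ∠Y = 180° − ∠Z − ∠X = 16.00°.
Law of sines: z = y·sin Z/sin Y ≈ 20.469.
Law of sines: x = y·sin X/sin Y ≈ 26.167.
Area = ½·y·z·sin X ≈ 73.818.
The altitude from Y has length 2·area/y ≈ 17.167.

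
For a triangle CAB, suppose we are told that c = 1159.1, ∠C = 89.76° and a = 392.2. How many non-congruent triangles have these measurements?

1

a·sin C = 392.2·sin(89.76°) ≈ 392.2.
Since c ≥ a, exactly one triangle exists.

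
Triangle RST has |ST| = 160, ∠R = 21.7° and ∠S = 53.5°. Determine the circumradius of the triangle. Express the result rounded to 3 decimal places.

The third angle is ∠T = 180° − ∠R − ∠S = 104.80°.
Law of sines: |TR| = |ST|·sin S/sin R ≈ 347.85.
Law of sines: |RS| = |ST|·sin T/sin R ≈ 418.37.
Circumradius = |ST|/(2 sin R) ≈ 216.36.

216.364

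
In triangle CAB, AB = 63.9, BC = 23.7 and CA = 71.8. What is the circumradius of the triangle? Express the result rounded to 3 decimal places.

36.421

By the law of cosines, cos C = (BC² + CA² − AB²) / (2·BC·CA) ≈ 0.48004, so ∠C ≈ 61.31°.
Circumradius = AB/(2 sin C) ≈ 36.421.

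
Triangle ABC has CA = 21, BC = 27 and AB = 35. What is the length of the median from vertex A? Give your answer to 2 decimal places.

Median from A: ½√(2·CA² + 2·AB² − BC²) ≈ 25.51.

m_A ≈ 25.51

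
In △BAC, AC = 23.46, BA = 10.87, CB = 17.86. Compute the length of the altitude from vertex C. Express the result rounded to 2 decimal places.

Semiperimeter s = (23.46 + 17.86 + 10.87)/2 = 26.095.
Heron's formula: area = √(26.095·2.635·8.235·15.225) ≈ 92.849.
The altitude from C has length 2·area/BA ≈ 17.084.

17.08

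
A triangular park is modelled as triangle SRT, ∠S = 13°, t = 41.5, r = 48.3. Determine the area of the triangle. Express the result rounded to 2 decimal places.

Area = ½·r·t·sin S ≈ 225.45.

225.45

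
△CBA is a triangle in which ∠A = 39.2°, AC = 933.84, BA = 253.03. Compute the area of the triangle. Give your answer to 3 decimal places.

area ≈ 74670.955

Area = ½·BA·AC·sin A ≈ 74671.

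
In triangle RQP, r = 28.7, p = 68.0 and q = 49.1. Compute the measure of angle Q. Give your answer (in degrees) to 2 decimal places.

By the law of cosines, cos Q = (p² + r² − q²) / (2·p·r) ≈ 0.77805, so ∠Q ≈ 38.92°.

∠Q ≈ 38.92°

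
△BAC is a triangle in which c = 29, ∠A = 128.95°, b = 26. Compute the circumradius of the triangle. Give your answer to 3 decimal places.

By the law of cosines, a² = c² + b² − 2·c·b·cos A = 2465, so a ≈ 49.649.
Area = ½·c·b·sin A ≈ 293.19.
Circumradius = a/(2 sin A) ≈ 31.92.

31.920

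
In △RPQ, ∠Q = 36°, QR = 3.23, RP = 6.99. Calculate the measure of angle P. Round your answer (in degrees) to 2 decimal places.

∠P ≈ 15.76°

Law of sines: sin P = QR·sin Q/RP ≈ 0.27161.
Since RP ≥ QR, only the acute value applies: ∠P ≈ 15.76°.
Then ∠R = 180° − ∠Q − ∠P ≈ 128.24°.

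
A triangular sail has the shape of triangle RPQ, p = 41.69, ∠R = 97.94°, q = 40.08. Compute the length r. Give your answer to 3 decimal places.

61.694

By the law of cosines, r² = p² + q² − 2·p·q·cos R = 3806.1, so r ≈ 61.694.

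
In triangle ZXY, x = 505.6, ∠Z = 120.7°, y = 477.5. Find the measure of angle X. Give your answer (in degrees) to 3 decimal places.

By the law of cosines, z² = x² + y² − 2·x·y·cos Z = 7.3015e+05, so z ≈ 854.49.
Law of cosines again: cos X = (y² + z² − x²)/(2·y·z) ≈ 0.86090, so ∠X ≈ 30.58°.

30.582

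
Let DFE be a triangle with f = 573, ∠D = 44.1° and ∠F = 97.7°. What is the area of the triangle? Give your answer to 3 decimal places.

The third angle is ∠E = 180° − ∠D − ∠F = 38.20°.
Law of sines: d = f·sin D/sin F ≈ 402.39.
Law of sines: e = f·sin E/sin F ≈ 357.57.
Area = ½·f·d·sin E ≈ 71292.

71292.387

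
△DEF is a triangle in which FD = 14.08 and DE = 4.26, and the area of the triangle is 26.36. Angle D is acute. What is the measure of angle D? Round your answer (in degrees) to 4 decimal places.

From area = ½·FD·DE·sin D, we get sin D = 2·area/(FD·DE) ≈ 0.87895.
Taking the acute solution, ∠D ≈ 61.52°.

∠D ≈ 61.5157°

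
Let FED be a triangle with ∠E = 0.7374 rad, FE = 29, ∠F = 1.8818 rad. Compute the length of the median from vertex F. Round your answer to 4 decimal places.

The third angle is ∠D = π − ∠F − ∠E = 0.5224 rad.
Law of sines: ED = FE·sin F/sin D ≈ 55.333.
Law of sines: DF = FE·sin E/sin D ≈ 39.079.
Median from F: ½√(2·DF² + 2·FE² − ED²) ≈ 20.461.

m_F ≈ 20.4607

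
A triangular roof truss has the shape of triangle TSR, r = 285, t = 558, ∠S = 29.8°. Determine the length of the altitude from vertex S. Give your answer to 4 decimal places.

By the law of cosines, s² = r² + t² − 2·r·t·cos S = 1.1659e+05, so s ≈ 341.45.
Area = ½·r·t·sin S ≈ 39517.
The altitude from S has length 2·area/s ≈ 231.47.

h_S ≈ 231.4657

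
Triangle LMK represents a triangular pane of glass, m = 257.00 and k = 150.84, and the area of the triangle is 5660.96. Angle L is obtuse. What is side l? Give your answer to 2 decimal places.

403.67

From area = ½·m·k·sin L, we get sin L = 2·area/(m·k) ≈ 0.29206.
Taking the obtuse solution, ∠L ≈ 2.845 rad.
Law of cosines then gives l ≈ 403.67.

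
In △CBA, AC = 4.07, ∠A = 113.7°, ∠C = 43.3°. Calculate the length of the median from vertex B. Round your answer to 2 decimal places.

The third angle is ∠B = 180° − ∠A − ∠C = 23.00°.
Law of sines: BA = AC·sin C/sin B ≈ 7.1437.
Law of sines: CB = AC·sin A/sin B ≈ 9.5379.
Median from B: ½√(2·CB² + 2·BA² − AC²) ≈ 8.1768.

m_B ≈ 8.18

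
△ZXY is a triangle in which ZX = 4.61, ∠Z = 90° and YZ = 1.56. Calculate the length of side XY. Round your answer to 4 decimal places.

By the law of cosines, XY² = YZ² + ZX² − 2·YZ·ZX·cos Z = 23.686, so XY ≈ 4.8668.

4.8668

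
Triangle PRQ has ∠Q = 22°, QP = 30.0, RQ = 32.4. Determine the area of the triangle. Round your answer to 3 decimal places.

Area = ½·RQ·QP·sin Q ≈ 182.06.

area ≈ 182.059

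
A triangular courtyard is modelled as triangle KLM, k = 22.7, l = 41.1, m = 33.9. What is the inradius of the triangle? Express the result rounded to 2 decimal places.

r ≈ 7.88

Semiperimeter s = (22.7 + 41.1 + 33.9)/2 = 48.85.
Heron's formula: area = √(48.85·26.15·7.75·14.95) ≈ 384.72.
Inradius = area/s = 384.72/48.85 ≈ 7.8754.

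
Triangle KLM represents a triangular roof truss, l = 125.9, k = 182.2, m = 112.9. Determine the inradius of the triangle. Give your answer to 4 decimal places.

Semiperimeter s = (182.2 + 125.9 + 112.9)/2 = 210.5.
Heron's formula: area = √(210.5·28.3·84.6·97.6) ≈ 7013.4.
Inradius = area/s = 7013.4/210.5 ≈ 33.318.

33.3179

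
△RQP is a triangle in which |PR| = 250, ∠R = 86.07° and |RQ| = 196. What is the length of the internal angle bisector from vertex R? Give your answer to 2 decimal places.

By the law of cosines, |QP|² = |PR|² + |RQ|² − 2·|PR|·|RQ|·cos R = 94199, so |QP| ≈ 306.92.
The bisector from R has length 2·|PR|·|RQ|·cos(∠R/2)/(|PR|+|RQ|) ≈ 160.61.

160.61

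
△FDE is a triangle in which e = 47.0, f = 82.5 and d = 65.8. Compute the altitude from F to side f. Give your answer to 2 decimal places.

Semiperimeter s = (82.5 + 65.8 + 47)/2 = 97.65.
Heron's formula: area = √(97.65·15.15·31.85·50.65) ≈ 1544.9.
The altitude from F has length 2·area/f ≈ 37.451.

h_F ≈ 37.45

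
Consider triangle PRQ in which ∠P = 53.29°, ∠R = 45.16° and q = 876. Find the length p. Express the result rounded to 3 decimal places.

709.971

The third angle is ∠Q = 180° − ∠P − ∠R = 81.55°.
Law of sines: p = q·sin P/sin Q ≈ 709.97.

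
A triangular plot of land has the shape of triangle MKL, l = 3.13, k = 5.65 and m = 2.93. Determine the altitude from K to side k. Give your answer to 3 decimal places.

h_K ≈ 1.095

Semiperimeter s = (2.93 + 5.65 + 3.13)/2 = 5.855.
Heron's formula: area = √(5.855·2.925·0.205·2.725) ≈ 3.093.
The altitude from K has length 2·area/k ≈ 1.0949.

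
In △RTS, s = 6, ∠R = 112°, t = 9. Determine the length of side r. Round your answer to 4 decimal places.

12.5482

By the law of cosines, r² = t² + s² − 2·t·s·cos R = 157.46, so r ≈ 12.548.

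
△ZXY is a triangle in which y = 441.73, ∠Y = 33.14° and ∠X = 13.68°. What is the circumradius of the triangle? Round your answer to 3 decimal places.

The third angle is ∠Z = 180° − ∠X − ∠Y = 133.18°.
Law of sines: z = y·sin Z/sin Y ≈ 589.21.
Law of sines: x = y·sin X/sin Y ≈ 191.09.
Circumradius = y/(2 sin Y) ≈ 404.01.

R ≈ 404.007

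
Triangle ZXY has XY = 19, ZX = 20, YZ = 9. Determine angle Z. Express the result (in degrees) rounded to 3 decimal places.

By the law of cosines, cos Z = (YZ² + ZX² − XY²) / (2·YZ·ZX) ≈ 0.33333, so ∠Z ≈ 70.53°.

∠Z ≈ 70.529°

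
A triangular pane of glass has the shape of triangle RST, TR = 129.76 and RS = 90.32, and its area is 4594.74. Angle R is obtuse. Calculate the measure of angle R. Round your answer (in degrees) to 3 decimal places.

From area = ½·TR·RS·sin R, we get sin R = 2·area/(TR·RS) ≈ 0.78409.
Taking the obtuse solution, ∠R ≈ 128.36°.

∠R ≈ 128.363°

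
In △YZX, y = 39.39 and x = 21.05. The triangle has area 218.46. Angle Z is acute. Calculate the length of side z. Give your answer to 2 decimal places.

24.19

From area = ½·x·y·sin Z, we get sin Z = 2·area/(x·y) ≈ 0.52694.
Taking the acute solution, ∠Z ≈ 31.80°.
Law of cosines then gives z ≈ 24.192.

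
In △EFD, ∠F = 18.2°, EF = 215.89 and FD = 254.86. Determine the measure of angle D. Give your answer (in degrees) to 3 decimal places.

∠D ≈ 53.569°

By the law of cosines, DE² = EF² + FD² − 2·EF·FD·cos F = 7023.9, so DE ≈ 83.809.
Law of cosines again: cos D = (FD² + DE² − EF²)/(2·FD·DE) ≈ 0.59386, so ∠D ≈ 53.57°.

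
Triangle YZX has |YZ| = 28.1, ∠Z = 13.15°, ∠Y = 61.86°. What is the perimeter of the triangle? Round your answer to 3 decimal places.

perimeter ≈ 60.369

The third angle is ∠X = 180° − ∠Y − ∠Z = 104.99°.
Law of sines: |ZX| = |YZ|·sin Y/sin X ≈ 25.651.
Law of sines: |XY| = |YZ|·sin Z/sin X ≈ 6.618.
Semiperimeter s = (25.651+6.618+28.1)/2 = 30.185.
Perimeter = 25.651 + 6.618 + 28.1 = 60.369.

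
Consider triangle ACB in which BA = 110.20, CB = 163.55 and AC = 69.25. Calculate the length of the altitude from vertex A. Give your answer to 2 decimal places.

35.75

Semiperimeter s = (163.55 + 110.2 + 69.25)/2 = 171.5.
Heron's formula: area = √(171.5·7.95·61.3·102.25) ≈ 2923.3.
The altitude from A has length 2·area/CB ≈ 35.748.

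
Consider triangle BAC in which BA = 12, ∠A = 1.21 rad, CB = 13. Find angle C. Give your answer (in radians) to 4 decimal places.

∠C ≈ 1.0425 rad

Law of sines: sin C = BA·sin A/CB ≈ 0.86365.
Since CB ≥ BA, only the acute value applies: ∠C ≈ 1.042 rad.
Then ∠B = π − ∠A − ∠C ≈ 0.889 rad.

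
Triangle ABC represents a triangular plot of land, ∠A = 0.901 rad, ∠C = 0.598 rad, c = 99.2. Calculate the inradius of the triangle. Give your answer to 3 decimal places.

r ≈ 33.087

The third angle is ∠B = π − ∠C − ∠A = 1.643 rad.
Law of sines: a = c·sin A/sin C ≈ 138.13.
Law of sines: b = c·sin B/sin C ≈ 175.75.
Area = ½·c·a·sin B ≈ 6833.8.
Semiperimeter s = (138.13+175.75+99.2)/2 = 206.54.
Inradius = area/s = 6833.8/206.54 ≈ 33.087.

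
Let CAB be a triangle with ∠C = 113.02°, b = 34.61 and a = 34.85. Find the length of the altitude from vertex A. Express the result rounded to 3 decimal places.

31.854

By the law of cosines, c² = a² + b² − 2·a·b·cos C = 3355.7, so c ≈ 57.929.
Area = ½·a·b·sin C ≈ 555.06.
The altitude from A has length 2·area/a ≈ 31.854.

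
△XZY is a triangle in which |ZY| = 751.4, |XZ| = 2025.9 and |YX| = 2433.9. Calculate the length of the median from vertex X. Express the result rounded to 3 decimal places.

m_X ≈ 2207.469

Median from X: ½√(2·|YX|² + 2·|XZ|² − |ZY|²) ≈ 2207.5.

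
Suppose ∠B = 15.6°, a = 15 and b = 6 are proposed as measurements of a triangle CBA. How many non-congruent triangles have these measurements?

2

a·sin B = 15·sin(15.6°) ≈ 4.034.
Since a sin B < b < a (4.034 < 6 < 15), two triangles exist.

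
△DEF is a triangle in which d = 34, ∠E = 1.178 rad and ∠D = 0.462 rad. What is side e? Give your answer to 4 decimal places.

The third angle is ∠F = π − ∠D − ∠E = 1.502 rad.
Law of sines: e = d·sin E/sin D ≈ 70.469.

70.4686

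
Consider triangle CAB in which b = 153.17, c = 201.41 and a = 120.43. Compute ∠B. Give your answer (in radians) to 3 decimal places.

0.861

By the law of cosines, cos B = (c² + a² − b²) / (2·c·a) ≈ 0.65156, so ∠B ≈ 0.8612 rad.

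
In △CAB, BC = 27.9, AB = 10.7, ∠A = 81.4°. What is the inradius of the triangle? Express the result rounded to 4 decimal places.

4.3937

Law of sines: sin C = AB·sin A/BC ≈ 0.37920.
Since BC ≥ AB, only the acute value applies: ∠C ≈ 22.28°.
Then ∠B = 180° − ∠A − ∠C ≈ 76.32°.
Law of sines gives CA = BC·sin B/sin A ≈ 27.416.
Area = ½·BC·AB·sin B ≈ 145.03.
Semiperimeter s = (10.7+27.9+27.416)/2 = 33.008.
Inradius = area/s = 145.03/33.008 ≈ 4.3937.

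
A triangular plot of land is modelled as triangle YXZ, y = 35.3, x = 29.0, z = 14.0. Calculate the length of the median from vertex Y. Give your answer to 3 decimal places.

m_Y ≈ 14.387

Median from Y: ½√(2·x² + 2·z² − y²) ≈ 14.387.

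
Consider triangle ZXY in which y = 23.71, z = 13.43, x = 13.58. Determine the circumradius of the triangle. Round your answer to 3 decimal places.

14.097

By the law of cosines, cos Z = (x² + y² − z²) / (2·x·y) ≈ 0.87927, so ∠Z ≈ 28.45°.
Circumradius = z/(2 sin Z) ≈ 14.097.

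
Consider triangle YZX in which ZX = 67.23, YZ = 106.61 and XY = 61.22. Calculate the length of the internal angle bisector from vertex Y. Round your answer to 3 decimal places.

By the law of cosines, cos Y = (XY² + YZ² − ZX²) / (2·XY·YZ) ≈ 0.81157, so ∠Y ≈ 35.75°.
The bisector from Y has length 2·XY·YZ·cos(∠Y/2)/(XY+YZ) ≈ 74.023.

74.023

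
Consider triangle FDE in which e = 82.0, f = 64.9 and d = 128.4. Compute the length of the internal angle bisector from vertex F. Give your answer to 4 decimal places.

t_F ≈ 97.6064

By the law of cosines, cos F = (d² + e² − f²) / (2·d·e) ≈ 0.90222, so ∠F ≈ 25.55°.
The bisector from F has length 2·d·e·cos(∠F/2)/(d+e) ≈ 97.606.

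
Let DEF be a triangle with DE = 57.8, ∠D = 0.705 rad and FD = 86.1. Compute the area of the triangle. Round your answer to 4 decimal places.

Area = ½·FD·DE·sin D ≈ 1612.5.

1612.4961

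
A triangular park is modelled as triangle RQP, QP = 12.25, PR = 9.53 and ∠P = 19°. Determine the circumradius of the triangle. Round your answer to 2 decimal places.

6.89

By the law of cosines, RQ² = QP² + PR² − 2·QP·PR·cos P = 20.119, so RQ ≈ 4.4854.
Area = ½·QP·PR·sin P ≈ 19.004.
Circumradius = RQ/(2 sin P) ≈ 6.8886.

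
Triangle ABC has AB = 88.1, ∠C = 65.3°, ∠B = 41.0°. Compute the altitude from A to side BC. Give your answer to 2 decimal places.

h_A ≈ 57.80

The third angle is ∠A = 180° − ∠B − ∠C = 73.70°.
Law of sines: BC = AB·sin A/sin C ≈ 93.074.
Law of sines: CA = AB·sin B/sin C ≈ 63.619.
Area = ½·AB·BC·sin B ≈ 2689.8.
The altitude from A has length 2·area/BC ≈ 57.799.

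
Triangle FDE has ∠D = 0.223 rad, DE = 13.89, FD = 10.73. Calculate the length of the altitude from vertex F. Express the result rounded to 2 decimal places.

2.37

By the law of cosines, EF² = FD² + DE² − 2·FD·DE·cos D = 17.367, so EF ≈ 4.1673.
Area = ½·FD·DE·sin D ≈ 16.481.
The altitude from F has length 2·area/DE ≈ 2.373.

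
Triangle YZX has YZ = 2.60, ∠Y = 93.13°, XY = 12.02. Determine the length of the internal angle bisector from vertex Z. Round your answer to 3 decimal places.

t_Z ≈ 3.416

By the law of cosines, ZX² = XY² + YZ² − 2·XY·YZ·cos Y = 154.65, so ZX ≈ 12.436.
Law of cosines again: cos Z = (YZ² + ZX² − XY²)/(2·YZ·ZX) ≈ 0.26185, so ∠Z ≈ 74.82°.
The bisector from Z has length 2·YZ·ZX·cos(∠Z/2)/(YZ+ZX) ≈ 3.4162.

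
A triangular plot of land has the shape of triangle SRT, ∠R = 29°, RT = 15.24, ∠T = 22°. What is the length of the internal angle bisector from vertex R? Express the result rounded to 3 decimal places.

9.598

The third angle is ∠S = 180° − ∠R − ∠T = 129.00°.
Law of sines: TS = RT·sin R/sin S ≈ 9.5072.
Law of sines: SR = RT·sin T/sin S ≈ 7.3461.
The bisector from R has length 2·SR·RT·cos(∠R/2)/(SR+RT) ≈ 9.5978.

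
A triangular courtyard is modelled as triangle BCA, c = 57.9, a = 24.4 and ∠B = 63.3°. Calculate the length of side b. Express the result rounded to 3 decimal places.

51.751

By the law of cosines, b² = c² + a² − 2·c·a·cos B = 2678.2, so b ≈ 51.751.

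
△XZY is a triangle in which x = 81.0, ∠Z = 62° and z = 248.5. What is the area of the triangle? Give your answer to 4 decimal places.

area ≈ 9870.0587

Law of sines: sin X = x·sin Z/z ≈ 0.28780.
Since z ≥ x, only the acute value applies: ∠X ≈ 16.73°.
Then ∠Y = 180° − ∠Z − ∠X ≈ 101.27°.
Law of sines gives y = z·sin Y/sin Z ≈ 276.01.
Area = ½·z·x·sin Y ≈ 9870.1.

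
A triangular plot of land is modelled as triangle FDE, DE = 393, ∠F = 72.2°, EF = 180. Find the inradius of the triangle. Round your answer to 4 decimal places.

71.3487

Law of sines: sin D = EF·sin F/DE ≈ 0.43609.
Since DE ≥ EF, only the acute value applies: ∠D ≈ 25.85°.
Then ∠E = 180° − ∠F − ∠D ≈ 81.95°.
Law of sines gives FD = DE·sin E/sin F ≈ 408.69.
Area = ½·DE·EF·sin E ≈ 35021.
Semiperimeter s = (393+180+408.69)/2 = 490.84.
Inradius = area/s = 35021/490.84 ≈ 71.349.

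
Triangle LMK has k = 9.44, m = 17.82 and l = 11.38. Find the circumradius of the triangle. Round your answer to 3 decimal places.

By the law of cosines, cos L = (m² + k² − l²) / (2·m·k) ≈ 0.82380, so ∠L ≈ 34.53°.
Circumradius = l/(2 sin L) ≈ 10.037.

R ≈ 10.037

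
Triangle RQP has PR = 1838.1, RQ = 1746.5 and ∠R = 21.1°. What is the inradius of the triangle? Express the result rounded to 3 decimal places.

r ≈ 272.112

By the law of cosines, QP² = PR² + RQ² − 2·PR·RQ·cos R = 4.3886e+05, so QP ≈ 662.47.
Area = ½·PR·RQ·sin R ≈ 5.7784e+05.
Semiperimeter s = (662.47+1838.1+1746.5)/2 = 2123.5.
Inradius = area/s = 5.7784e+05/2123.5 ≈ 272.11.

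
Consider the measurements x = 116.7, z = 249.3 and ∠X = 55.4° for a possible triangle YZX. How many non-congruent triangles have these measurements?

0

z·sin X = 249.3·sin(55.4°) ≈ 205.2.
Since x = 116.7 < 205.2 = z sin X, no triangle exists.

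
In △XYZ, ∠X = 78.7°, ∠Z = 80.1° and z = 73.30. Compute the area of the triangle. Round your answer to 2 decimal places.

967.05

The third angle is ∠Y = 180° − ∠Z − ∠X = 21.20°.
Law of sines: x = z·sin X/sin Z ≈ 72.966.
Law of sines: y = z·sin Y/sin Z ≈ 26.908.
Area = ½·z·x·sin Y ≈ 967.05.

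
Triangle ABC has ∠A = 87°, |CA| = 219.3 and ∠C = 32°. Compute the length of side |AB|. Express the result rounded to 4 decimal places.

The third angle is ∠B = 180° − ∠C − ∠A = 61.00°.
Law of sines: |AB| = |CA|·sin C/sin B ≈ 132.87.

132.8707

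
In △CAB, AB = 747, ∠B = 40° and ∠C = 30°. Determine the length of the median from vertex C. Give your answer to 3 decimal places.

m_C ≈ 1143.275

The third angle is ∠A = 180° − ∠B − ∠C = 110.00°.
Law of sines: BC = AB·sin A/sin C ≈ 1403.9.
Law of sines: CA = AB·sin B/sin C ≈ 960.32.
Median from C: ½√(2·BC² + 2·CA² − AB²) ≈ 1143.3.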